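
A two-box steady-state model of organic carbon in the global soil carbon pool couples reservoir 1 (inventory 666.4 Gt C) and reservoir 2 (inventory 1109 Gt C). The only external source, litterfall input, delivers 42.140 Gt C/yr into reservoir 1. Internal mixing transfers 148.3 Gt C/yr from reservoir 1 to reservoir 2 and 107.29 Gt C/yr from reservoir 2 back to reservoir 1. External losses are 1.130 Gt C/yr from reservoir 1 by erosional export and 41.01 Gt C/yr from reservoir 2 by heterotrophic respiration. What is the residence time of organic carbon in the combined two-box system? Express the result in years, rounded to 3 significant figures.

42.1 yr

Treat the two boxes together as one reservoir: the mixing fluxes between them are internal recycling, so τ = ΣM / Σ(external losses).
M_total = 666.4 + 1109 = 1775.4 Gt C.
ΣF_external_out = 1.130 + 41.01 = 42.140 Gt C/yr.
τ = M_total / ΣF_ext = 1775.4 / 42.140 = 42.13 yr.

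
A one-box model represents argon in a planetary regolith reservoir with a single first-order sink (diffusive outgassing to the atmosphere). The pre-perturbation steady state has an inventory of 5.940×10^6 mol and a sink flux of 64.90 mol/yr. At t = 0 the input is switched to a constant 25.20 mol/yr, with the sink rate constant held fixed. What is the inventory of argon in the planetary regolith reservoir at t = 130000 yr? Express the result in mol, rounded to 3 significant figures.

3.18×10^6 mol

The sink rate constant is k = F₀/M₀ = 64.90/5.940×10^6 = 1.093×10^-5 yr⁻¹.
Solving dM/dt = F₁ − kM with M(0) = M₀ gives M(t) = F₁/k + (M₀ − F₁/k)·e^(−kt).
F₁/k = 25.20/1.093×10^-5 = 2.3064×10^6 mol; kt = 1.093×10^-5 × 130000 = 1.420, e^(−kt) = 0.2416.
M(130000) = 2.3064×10^6 + (5.940×10^6 − 2.3064×10^6) × 0.2416 = 2.3064×10^6 + 878000 = 3.1844×10^6 mol.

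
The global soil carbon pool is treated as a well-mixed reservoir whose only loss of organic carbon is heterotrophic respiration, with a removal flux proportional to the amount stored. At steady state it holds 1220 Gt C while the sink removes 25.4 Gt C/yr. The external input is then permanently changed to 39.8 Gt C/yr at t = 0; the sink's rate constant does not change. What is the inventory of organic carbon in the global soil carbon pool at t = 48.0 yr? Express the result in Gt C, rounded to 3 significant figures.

The sink rate constant is k = F₀/M₀ = 25.4/1220 = 0.02082 yr⁻¹.
Solving dM/dt = F₁ − kM with M(0) = M₀ gives M(t) = F₁/k + (M₀ − F₁/k)·e^(−kt).
F₁/k = 39.8/0.02082 = 1911.7 Gt C; kt = 0.02082 × 48.0 = 0.9993, e^(−kt) = 0.3681.
M(48.0) = 1911.7 + (1220 − 1911.7) × 0.3681 = 1911.7 − 254.6 = 1657.0 Gt C.

1660 Gt C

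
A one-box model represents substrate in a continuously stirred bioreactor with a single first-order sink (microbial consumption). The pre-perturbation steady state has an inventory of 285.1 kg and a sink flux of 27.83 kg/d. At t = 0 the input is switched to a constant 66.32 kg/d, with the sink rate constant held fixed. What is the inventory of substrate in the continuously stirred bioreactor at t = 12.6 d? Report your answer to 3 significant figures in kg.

The sink rate constant is k = F₀/M₀ = 27.83/285.1 = 0.09761 d⁻¹.
Solving dM/dt = F₁ − kM with M(0) = M₀ gives M(t) = F₁/k + (M₀ − F₁/k)·e^(−kt).
F₁/k = 66.32/0.09761 = 679.40 kg; kt = 0.09761 × 12.6 = 1.230, e^(−kt) = 0.2923.
M(12.6) = 679.40 + (285.1 − 679.40) × 0.2923 = 679.40 − 115.3 = 564.15 kg.

564 kg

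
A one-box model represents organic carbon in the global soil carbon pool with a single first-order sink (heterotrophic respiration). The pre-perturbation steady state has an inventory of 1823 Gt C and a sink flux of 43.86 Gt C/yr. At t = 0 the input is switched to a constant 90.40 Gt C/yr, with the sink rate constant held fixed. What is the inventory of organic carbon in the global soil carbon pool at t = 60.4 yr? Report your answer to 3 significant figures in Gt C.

The sink rate constant is k = F₀/M₀ = 43.86/1823 = 0.02406 yr⁻¹.
Solving dM/dt = F₁ − kM with M(0) = M₀ gives M(t) = F₁/k + (M₀ − F₁/k)·e^(−kt).
F₁/k = 90.40/0.02406 = 3757.4 Gt C; kt = 0.02406 × 60.4 = 1.453, e^(−kt) = 0.2338.
M(60.4) = 3757.4 + (1823 − 3757.4) × 0.2338 = 3757.4 − 452.3 = 3305.1 Gt C.

3310 Gt C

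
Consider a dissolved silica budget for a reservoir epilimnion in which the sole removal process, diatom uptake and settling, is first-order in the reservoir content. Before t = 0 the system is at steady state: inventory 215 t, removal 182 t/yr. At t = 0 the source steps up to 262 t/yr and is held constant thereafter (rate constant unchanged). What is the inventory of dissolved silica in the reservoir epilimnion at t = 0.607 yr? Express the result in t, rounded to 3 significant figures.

253 t

τ = M₀/F₀ = 215/182 = 1.181 yr; rate constant k = 1/τ.
New steady state M_∞ = F₁/k = F₁·τ = 262 × 1.181 = 309.51 t.
M(t) = M_∞ + (M₀ − M_∞)·e^(−t/τ); t/τ = 0.607/1.181 = 0.5138, so e^(−t/τ) = 0.5982.
M(t) = 309.51 − 94.51 × 0.5982 = 252.97 t.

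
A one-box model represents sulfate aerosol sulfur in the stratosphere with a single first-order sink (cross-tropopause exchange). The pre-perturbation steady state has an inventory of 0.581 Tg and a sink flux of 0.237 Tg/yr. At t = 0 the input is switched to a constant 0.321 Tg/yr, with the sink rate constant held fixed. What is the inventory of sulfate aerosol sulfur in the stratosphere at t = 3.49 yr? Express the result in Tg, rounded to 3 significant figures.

τ = M₀/F₀ = 0.581/0.237 = 2.451 yr; rate constant k = 1/τ.
New steady state M_∞ = F₁/k = F₁·τ = 0.321 × 2.451 = 0.78692 Tg.
M(t) = M_∞ + (M₀ − M_∞)·e^(−t/τ); t/τ = 3.49/2.451 = 1.424, so e^(−t/τ) = 0.2408.
M(t) = 0.78692 − 0.2059 × 0.2408 = 0.73733 Tg.

0.737 Tg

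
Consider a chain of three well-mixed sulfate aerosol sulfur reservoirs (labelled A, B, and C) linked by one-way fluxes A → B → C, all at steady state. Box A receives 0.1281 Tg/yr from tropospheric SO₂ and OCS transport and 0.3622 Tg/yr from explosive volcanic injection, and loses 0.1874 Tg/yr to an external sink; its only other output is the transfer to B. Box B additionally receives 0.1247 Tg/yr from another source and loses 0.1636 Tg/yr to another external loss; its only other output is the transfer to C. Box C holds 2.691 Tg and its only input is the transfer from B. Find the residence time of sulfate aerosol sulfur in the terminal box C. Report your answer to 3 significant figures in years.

10.2 yr

Box A: F(A→B) = (0.1281 + 0.3622) − 0.1874 = 0.30290 Tg/yr.
Box B: F(B→C) = (0.30290 + 0.1247) − 0.1636 = 0.26400 Tg/yr.
Box C throughput = its input = 0.26400 Tg/yr; τ = 2.691 / 0.26400 = 10.19 yr.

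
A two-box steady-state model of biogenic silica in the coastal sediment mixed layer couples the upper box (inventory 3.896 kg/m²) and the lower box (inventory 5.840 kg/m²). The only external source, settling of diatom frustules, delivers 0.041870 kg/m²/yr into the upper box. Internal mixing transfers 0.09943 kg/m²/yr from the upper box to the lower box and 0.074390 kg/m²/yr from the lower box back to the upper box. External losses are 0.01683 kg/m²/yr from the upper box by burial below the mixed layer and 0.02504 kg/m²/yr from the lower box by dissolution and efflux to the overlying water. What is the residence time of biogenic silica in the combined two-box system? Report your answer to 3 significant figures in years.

233 yr

For the system as a whole, the A↔B exchange is internal and contributes nothing to the throughput; only the external sinks remove mass.
M_total = 3.896 + 5.840 = 9.7360 kg/m².
ΣF_external_out = 0.01683 + 0.02504 = 0.041870 kg/m²/yr.
τ = M_total / ΣF_ext = 9.7360 / 0.041870 = 232.5 yr.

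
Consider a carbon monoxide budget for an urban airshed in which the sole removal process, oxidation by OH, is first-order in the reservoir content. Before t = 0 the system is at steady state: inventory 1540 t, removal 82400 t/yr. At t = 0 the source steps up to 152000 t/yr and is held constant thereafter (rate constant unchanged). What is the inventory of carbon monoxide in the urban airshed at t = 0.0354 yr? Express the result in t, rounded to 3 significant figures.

The sink rate constant is k = F₀/M₀ = 82400/1540 = 53.51 yr⁻¹.
Solving dM/dt = F₁ − kM with M(0) = M₀ gives M(t) = F₁/k + (M₀ − F₁/k)·e^(−kt).
F₁/k = 152000/53.51 = 2840.8 t; kt = 53.51 × 0.0354 = 1.894, e^(−kt) = 0.1504.
M(0.0354) = 2840.8 + (1540 − 2840.8) × 0.1504 = 2840.8 − 195.7 = 2645.1 t.

2650 t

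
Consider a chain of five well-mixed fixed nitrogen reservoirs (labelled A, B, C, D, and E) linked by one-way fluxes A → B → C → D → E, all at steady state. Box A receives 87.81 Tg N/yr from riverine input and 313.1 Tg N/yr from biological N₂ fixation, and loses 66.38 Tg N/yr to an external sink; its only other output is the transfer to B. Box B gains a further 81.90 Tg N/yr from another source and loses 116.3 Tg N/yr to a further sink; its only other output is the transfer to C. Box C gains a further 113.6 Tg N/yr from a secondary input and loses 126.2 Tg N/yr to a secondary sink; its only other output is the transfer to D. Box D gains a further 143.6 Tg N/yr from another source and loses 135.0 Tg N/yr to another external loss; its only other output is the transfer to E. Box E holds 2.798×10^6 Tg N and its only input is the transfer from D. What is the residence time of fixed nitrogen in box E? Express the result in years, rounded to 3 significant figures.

Box A: F(A→B) = (87.81 + 313.1) − 66.38 = 334.53 Tg N/yr.
Box B: F(B→C) = (334.53 + 81.90) − 116.3 = 300.13 Tg N/yr.
Box C: F(C→D) = (300.13 + 113.6) − 126.2 = 287.53 Tg N/yr.
Box D: F(D→E) = (287.53 + 143.6) − 135.0 = 296.13 Tg N/yr.
Box E throughput = its input = 296.13 Tg N/yr; τ = 2.798×10^6 / 296.13 = 9449 yr.

9450 yr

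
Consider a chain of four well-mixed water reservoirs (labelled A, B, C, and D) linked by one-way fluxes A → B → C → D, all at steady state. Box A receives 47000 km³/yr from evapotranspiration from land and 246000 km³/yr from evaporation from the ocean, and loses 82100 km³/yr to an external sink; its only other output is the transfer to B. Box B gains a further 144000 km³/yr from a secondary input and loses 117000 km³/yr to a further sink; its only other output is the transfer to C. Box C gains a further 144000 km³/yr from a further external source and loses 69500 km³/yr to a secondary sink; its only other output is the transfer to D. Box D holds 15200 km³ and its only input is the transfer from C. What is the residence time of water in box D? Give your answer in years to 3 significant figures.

Box A: F(A→B) = (47000 + 246000) − 82100 = 210900 km³/yr.
Box B: F(B→C) = (210900 + 144000) − 117000 = 237900 km³/yr.
Box C: F(C→D) = (237900 + 144000) − 69500 = 312400 km³/yr.
Box D throughput = its input = 312400 km³/yr; τ = 15200 / 312400 = 0.04866 yr.

0.0487 yr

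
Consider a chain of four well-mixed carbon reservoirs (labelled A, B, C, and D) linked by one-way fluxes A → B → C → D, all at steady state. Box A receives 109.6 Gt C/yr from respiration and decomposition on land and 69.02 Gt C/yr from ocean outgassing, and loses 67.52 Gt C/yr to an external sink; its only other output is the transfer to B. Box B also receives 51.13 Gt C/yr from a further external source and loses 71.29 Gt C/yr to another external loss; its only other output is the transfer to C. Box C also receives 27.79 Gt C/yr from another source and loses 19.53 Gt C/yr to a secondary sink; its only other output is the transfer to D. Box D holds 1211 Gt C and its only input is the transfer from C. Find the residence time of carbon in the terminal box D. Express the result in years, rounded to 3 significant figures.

Box A: F(A→B) = (109.6 + 69.02) − 67.52 = 111.10 Gt C/yr.
Box B: F(B→C) = (111.10 + 51.13) − 71.29 = 90.940 Gt C/yr.
Box C: F(C→D) = (90.940 + 27.79) − 19.53 = 99.200 Gt C/yr.
Box D throughput = its input = 99.200 Gt C/yr; τ = 1211 / 99.200 = 12.21 yr.

12.2 yr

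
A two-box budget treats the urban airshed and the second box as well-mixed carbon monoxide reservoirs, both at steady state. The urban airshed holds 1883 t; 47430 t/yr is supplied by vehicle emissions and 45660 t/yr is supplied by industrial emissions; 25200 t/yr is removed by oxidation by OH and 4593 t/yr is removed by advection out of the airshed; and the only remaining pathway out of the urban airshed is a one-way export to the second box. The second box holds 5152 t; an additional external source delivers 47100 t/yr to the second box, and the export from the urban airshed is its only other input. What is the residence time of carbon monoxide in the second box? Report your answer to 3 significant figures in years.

0.0467 yr

Balance the urban airshed: ΣF_in = 47430 + 45660 = 93090 t/yr.
Export to the second box = ΣF_in − (25200 + 4593) = 63297 t/yr.
Total input to the second box = 63297 + 47100 = 110400 t/yr; at steady state this equals its total output.
τ = M / F = 5152 / 110400 = 0.04667 yr.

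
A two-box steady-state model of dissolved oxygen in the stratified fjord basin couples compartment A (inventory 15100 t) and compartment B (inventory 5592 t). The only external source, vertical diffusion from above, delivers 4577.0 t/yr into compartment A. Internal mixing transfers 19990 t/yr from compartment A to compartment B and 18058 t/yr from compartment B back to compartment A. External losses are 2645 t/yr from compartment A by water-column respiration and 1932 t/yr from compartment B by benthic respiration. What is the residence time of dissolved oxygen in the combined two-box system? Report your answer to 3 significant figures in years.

4.52 yr

For the system as a whole, the A↔B exchange is internal and contributes nothing to the throughput; only the external sinks remove mass.
M_total = 15100 + 5592 = 20692 t.
ΣF_external_out = 2645 + 1932 = 4577.0 t/yr.
τ = M_total / ΣF_ext = 20692 / 4577.0 = 4.521 yr.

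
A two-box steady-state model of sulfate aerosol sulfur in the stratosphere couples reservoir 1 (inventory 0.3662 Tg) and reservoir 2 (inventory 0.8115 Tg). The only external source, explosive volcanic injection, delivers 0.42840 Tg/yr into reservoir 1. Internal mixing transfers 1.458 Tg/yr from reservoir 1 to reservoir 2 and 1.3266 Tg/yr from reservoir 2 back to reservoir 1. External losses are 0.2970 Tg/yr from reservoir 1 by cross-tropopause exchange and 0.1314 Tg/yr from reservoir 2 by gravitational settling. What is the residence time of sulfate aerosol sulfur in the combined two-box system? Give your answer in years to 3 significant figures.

2.75 yr

Residence time in the combined system uses the total inventory and the total *external* removal — internal exchanges between the two boxes cancel.
M_total = 0.3662 + 0.8115 = 1.1777 Tg.
ΣF_external_out = 0.2970 + 0.1314 = 0.42840 Tg/yr.
τ = M_total / ΣF_ext = 1.1777 / 0.42840 = 2.749 yr.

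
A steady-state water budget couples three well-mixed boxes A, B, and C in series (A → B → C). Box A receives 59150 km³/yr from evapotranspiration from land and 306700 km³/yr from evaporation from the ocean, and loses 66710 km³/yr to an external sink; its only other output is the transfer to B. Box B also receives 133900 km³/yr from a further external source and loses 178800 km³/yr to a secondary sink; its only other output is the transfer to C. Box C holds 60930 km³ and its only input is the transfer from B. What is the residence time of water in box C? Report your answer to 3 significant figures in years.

0.240 yr

Box A: F(A→B) = (59150 + 306700) − 66710 = 299140 km³/yr.
Box B: F(B→C) = (299140 + 133900) − 178800 = 254240 km³/yr.
Box C throughput = its input = 254240 km³/yr; τ = 60930 / 254240 = 0.2397 yr.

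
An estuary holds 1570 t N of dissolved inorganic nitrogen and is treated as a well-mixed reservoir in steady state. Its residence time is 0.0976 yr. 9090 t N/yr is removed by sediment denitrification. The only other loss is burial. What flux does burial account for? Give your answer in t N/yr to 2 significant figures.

Total removal F = M/τ = 1570 / 0.0976 = 16090 t N/yr.
Burial = F − (9090) = 16090 − 9090 = 6996 t N/yr.

7000 t N/yr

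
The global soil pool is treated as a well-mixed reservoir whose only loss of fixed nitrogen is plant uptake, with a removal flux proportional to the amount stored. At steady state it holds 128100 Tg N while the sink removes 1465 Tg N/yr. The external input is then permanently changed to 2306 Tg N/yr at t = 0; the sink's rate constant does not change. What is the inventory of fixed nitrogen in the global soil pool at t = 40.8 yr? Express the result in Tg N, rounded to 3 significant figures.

τ = M₀/F₀ = 128100/1465 = 87.44 yr; rate constant k = 1/τ.
New steady state M_∞ = F₁/k = F₁·τ = 2306 × 87.44 = 201640 Tg N.
M(t) = M_∞ + (M₀ − M_∞)·e^(−t/τ); t/τ = 40.8/87.44 = 0.4666, so e^(−t/τ) = 0.6271.
M(t) = 201640 − 73540 × 0.6271 = 155520 Tg N.

156000 Tg N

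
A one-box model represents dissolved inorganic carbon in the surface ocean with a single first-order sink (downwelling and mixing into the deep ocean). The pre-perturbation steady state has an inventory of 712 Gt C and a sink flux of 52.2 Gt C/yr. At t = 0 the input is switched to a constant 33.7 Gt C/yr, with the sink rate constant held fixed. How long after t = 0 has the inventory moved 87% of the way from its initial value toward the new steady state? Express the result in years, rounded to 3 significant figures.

τ = M₀/F₀ = 712/52.2 = 13.64 yr.
The remaining gap fraction is e^(−t/τ); 87% covered ⇒ e^(−t/τ) = 0.130.
t = −τ ln(0.130) = 13.64 × 2.040 = 27.83 yr.

27.8 yr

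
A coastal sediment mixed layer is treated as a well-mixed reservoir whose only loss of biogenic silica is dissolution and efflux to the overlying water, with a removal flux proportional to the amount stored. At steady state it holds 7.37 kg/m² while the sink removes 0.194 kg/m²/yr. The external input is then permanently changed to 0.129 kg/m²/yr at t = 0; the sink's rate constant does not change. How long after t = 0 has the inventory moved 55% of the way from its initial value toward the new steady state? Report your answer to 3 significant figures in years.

30.3 yr

τ = M₀/F₀ = 7.37/0.194 = 37.99 yr.
The remaining gap fraction is e^(−t/τ); 55% covered ⇒ e^(−t/τ) = 0.450.
t = −τ ln(0.450) = 37.99 × 0.7985 = 30.34 yr.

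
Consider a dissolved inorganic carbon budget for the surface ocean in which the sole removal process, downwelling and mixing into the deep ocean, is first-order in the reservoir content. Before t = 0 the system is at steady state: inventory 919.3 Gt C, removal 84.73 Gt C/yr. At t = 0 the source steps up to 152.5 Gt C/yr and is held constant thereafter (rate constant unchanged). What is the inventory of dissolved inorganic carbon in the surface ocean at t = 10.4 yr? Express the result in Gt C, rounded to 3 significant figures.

1370 Gt C

Residence time τ = M₀/F₀ = 10.85 yr. The eventual steady state is M_∞ = M₀·(F₁/F₀) = 919.3 × 152.5/84.73 = 1654.6 Gt C.
The anomaly ΔM(t) = M(t) − M_∞ decays as ΔM₀·e^(−t/τ) with ΔM₀ = 919.3 − 1654.6 = −735.3 Gt C.
At t = 10.4 yr, e^(−t/τ) = e^(−0.9585) = 0.3834, so ΔM = −281.9 Gt C and M = 1654.6 − 281.9 = 1372.6 Gt C.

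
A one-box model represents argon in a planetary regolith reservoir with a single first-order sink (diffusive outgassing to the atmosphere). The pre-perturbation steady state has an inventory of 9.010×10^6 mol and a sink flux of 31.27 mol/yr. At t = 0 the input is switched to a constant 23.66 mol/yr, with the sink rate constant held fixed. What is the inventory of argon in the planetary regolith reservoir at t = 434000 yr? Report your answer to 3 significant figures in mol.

7.30×10^6 mol

The sink rate constant is k = F₀/M₀ = 31.27/9.010×10^6 = 3.471×10^-6 yr⁻¹.
Solving dM/dt = F₁ − kM with M(0) = M₀ gives M(t) = F₁/k + (M₀ − F₁/k)·e^(−kt).
F₁/k = 23.66/3.471×10^-6 = 6.8173×10^6 mol; kt = 3.471×10^-6 × 434000 = 1.506, e^(−kt) = 0.2217.
M(434000) = 6.8173×10^6 + (9.010×10^6 − 6.8173×10^6) × 0.2217 = 6.8173×10^6 + 486200 = 7.3035×10^6 mol.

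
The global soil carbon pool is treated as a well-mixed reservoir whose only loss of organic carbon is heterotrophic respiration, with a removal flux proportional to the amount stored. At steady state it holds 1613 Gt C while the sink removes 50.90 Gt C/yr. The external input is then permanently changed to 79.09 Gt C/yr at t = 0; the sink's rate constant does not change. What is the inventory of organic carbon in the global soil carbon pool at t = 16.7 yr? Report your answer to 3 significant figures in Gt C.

The sink rate constant is k = F₀/M₀ = 50.90/1613 = 0.03156 yr⁻¹.
Solving dM/dt = F₁ − kM with M(0) = M₀ gives M(t) = F₁/k + (M₀ − F₁/k)·e^(−kt).
F₁/k = 79.09/0.03156 = 2506.3 Gt C; kt = 0.03156 × 16.7 = 0.5270, e^(−kt) = 0.5904.
M(16.7) = 2506.3 + (1613 − 2506.3) × 0.5904 = 2506.3 − 527.4 = 1978.9 Gt C.

1980 Gt C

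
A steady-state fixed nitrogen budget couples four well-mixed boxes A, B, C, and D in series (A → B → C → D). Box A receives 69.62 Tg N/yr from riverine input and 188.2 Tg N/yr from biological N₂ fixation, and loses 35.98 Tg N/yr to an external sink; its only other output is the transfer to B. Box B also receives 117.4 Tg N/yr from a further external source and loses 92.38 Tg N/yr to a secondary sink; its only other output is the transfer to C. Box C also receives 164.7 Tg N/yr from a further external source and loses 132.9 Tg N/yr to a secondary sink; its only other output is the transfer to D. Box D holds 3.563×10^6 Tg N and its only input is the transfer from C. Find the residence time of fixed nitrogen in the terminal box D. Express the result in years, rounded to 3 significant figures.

Box A: F(A→B) = (69.62 + 188.2) − 35.98 = 221.84 Tg N/yr.
Box B: F(B→C) = (221.84 + 117.4) − 92.38 = 246.86 Tg N/yr.
Box C: F(C→D) = (246.86 + 164.7) − 132.9 = 278.66 Tg N/yr.
Box D throughput = its input = 278.66 Tg N/yr; τ = 3.563×10^6 / 278.66 = 12790 yr.

12800 yr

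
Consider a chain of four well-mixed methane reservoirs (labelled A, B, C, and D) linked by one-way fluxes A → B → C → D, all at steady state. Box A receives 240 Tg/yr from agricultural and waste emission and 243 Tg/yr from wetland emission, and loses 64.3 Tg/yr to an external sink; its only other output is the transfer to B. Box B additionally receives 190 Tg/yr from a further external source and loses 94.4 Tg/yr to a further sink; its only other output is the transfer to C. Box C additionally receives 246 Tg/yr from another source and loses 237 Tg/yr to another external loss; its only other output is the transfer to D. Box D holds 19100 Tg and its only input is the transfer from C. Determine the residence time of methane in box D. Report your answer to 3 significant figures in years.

36.5 yr

Box A: F(A→B) = (240 + 243) − 64.3 = 418.70 Tg/yr.
Box B: F(B→C) = (418.70 + 190) − 94.4 = 514.30 Tg/yr.
Box C: F(C→D) = (514.30 + 246) − 237 = 523.30 Tg/yr.
Box D throughput = its input = 523.30 Tg/yr; τ = 19100 / 523.30 = 36.50 yr.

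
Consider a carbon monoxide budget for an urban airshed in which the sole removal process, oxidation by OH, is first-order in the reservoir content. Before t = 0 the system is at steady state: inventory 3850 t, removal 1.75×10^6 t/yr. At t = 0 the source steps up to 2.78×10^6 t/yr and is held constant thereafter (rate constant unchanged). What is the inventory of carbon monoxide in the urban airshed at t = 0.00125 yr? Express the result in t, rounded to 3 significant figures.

τ = M₀/F₀ = 3850/1.75×10^6 = 0.002200 yr; rate constant k = 1/τ.
New steady state M_∞ = F₁/k = F₁·τ = 2.78×10^6 × 0.002200 = 6116.0 t.
M(t) = M_∞ + (M₀ − M_∞)·e^(−t/τ); t/τ = 0.00125/0.002200 = 0.5682, so e^(−t/τ) = 0.5666.
M(t) = 6116.0 − 2266 × 0.5666 = 4832.2 t.

4830 t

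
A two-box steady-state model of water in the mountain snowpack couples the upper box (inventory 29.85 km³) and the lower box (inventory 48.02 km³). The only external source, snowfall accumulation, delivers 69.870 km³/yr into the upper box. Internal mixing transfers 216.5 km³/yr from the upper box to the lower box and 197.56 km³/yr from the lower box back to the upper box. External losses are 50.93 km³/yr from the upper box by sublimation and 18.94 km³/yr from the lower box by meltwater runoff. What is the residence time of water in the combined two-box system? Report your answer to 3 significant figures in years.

1.11 yr

Residence time in the combined system uses the total inventory and the total *external* removal — internal exchanges between the two boxes cancel.
M_total = 29.85 + 48.02 = 77.870 km³.
ΣF_external_out = 50.93 + 18.94 = 69.870 km³/yr.
τ = M_total / ΣF_ext = 77.870 / 69.870 = 1.114 yr.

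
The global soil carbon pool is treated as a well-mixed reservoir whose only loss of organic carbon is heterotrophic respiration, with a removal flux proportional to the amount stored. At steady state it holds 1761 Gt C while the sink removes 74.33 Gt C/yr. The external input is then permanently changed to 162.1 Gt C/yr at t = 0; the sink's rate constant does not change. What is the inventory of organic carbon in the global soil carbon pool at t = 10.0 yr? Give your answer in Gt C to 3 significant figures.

2480 Gt C

Residence time τ = M₀/F₀ = 23.69 yr. The eventual steady state is M_∞ = M₀·(F₁/F₀) = 1761 × 162.1/74.33 = 3840.4 Gt C.
The anomaly ΔM(t) = M(t) − M_∞ decays as ΔM₀·e^(−t/τ) with ΔM₀ = 1761 − 3840.4 = −2079 Gt C.
At t = 10.0 yr, e^(−t/τ) = e^(−0.4221) = 0.6557, so ΔM = −1363 Gt C and M = 3840.4 − 1363 = 2477.0 Gt C.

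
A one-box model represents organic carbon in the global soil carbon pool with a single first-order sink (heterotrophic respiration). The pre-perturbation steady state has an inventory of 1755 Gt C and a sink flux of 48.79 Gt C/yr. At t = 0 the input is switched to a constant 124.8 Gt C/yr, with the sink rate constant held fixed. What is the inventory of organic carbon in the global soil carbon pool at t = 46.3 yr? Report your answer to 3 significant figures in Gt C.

The sink rate constant is k = F₀/M₀ = 48.79/1755 = 0.02780 yr⁻¹.
Solving dM/dt = F₁ − kM with M(0) = M₀ gives M(t) = F₁/k + (M₀ − F₁/k)·e^(−kt).
F₁/k = 124.8/0.02780 = 4489.1 Gt C; kt = 0.02780 × 46.3 = 1.287, e^(−kt) = 0.2761.
M(46.3) = 4489.1 + (1755 − 4489.1) × 0.2761 = 4489.1 − 754.8 = 3734.4 Gt C.

3730 Gt C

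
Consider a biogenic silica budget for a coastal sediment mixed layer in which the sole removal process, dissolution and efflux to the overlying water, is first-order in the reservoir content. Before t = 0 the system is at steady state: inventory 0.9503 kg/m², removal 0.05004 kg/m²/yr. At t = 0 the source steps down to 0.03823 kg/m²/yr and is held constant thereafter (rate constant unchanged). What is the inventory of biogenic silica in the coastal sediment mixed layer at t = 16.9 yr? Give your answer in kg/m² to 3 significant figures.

The sink rate constant is k = F₀/M₀ = 0.05004/0.9503 = 0.05266 yr⁻¹.
Solving dM/dt = F₁ − kM with M(0) = M₀ gives M(t) = F₁/k + (M₀ − F₁/k)·e^(−kt).
F₁/k = 0.03823/0.05266 = 0.72602 kg/m²; kt = 0.05266 × 16.9 = 0.8899, e^(−kt) = 0.4107.
M(16.9) = 0.72602 + (0.9503 − 0.72602) × 0.4107 = 0.72602 + 0.09211 = 0.81813 kg/m².

0.818 kg/m²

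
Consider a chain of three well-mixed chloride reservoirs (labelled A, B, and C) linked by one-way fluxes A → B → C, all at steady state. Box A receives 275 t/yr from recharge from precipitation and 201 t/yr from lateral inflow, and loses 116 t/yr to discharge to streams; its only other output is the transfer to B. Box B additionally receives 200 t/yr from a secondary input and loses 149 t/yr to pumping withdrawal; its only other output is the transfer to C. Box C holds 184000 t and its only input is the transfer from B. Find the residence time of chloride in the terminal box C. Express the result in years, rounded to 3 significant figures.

Box A: F(A→B) = (275 + 201) − 116 = 360.00 t/yr.
Box B: F(B→C) = (360.00 + 200) − 149 = 411.00 t/yr.
Box C throughput = its input = 411.00 t/yr; τ = 184000 / 411.00 = 447.7 yr.

448 yr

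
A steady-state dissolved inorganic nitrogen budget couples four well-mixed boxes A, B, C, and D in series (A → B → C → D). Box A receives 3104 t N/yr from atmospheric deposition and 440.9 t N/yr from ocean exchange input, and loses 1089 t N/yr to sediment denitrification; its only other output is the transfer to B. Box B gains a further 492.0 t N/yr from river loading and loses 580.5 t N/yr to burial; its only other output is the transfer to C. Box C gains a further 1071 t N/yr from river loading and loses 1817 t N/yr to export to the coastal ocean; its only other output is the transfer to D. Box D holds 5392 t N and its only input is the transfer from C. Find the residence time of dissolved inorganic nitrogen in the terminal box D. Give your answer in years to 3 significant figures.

3.33 yr

Box A: F(A→B) = (3104 + 440.9) − 1089 = 2455.9 t N/yr.
Box B: F(B→C) = (2455.9 + 492.0) − 580.5 = 2367.4 t N/yr.
Box C: F(C→D) = (2367.4 + 1071) − 1817 = 1621.4 t N/yr.
Box D throughput = its input = 1621.4 t N/yr; τ = 5392 / 1621.4 = 3.326 yr.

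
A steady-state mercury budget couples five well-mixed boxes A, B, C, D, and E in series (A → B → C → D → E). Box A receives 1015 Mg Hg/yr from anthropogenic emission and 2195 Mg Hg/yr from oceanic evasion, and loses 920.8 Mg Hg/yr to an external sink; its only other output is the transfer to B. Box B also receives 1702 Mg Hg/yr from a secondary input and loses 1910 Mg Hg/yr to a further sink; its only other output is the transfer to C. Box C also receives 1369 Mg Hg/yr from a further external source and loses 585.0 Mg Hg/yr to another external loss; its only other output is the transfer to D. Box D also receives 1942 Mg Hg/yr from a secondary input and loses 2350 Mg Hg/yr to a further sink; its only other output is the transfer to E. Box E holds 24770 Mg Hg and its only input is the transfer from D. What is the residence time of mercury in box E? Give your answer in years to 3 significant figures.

Box A: F(A→B) = (1015 + 2195) − 920.8 = 2289.2 Mg Hg/yr.
Box B: F(B→C) = (2289.2 + 1702) − 1910 = 2081.2 Mg Hg/yr.
Box C: F(C→D) = (2081.2 + 1369) − 585.0 = 2865.2 Mg Hg/yr.
Box D: F(D→E) = (2865.2 + 1942) − 2350 = 2457.2 Mg Hg/yr.
Box E throughput = its input = 2457.2 Mg Hg/yr; τ = 24770 / 2457.2 = 10.08 yr.

10.1 yr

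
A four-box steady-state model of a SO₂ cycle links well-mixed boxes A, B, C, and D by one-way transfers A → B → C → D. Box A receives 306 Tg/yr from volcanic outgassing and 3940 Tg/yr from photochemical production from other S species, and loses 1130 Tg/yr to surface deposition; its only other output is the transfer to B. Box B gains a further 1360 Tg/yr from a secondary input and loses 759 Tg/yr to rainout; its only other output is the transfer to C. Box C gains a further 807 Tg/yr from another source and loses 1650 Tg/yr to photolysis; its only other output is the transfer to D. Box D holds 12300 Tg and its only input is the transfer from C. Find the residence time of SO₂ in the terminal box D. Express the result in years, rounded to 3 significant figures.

Box A: F(A→B) = (306 + 3940) − 1130 = 3116.0 Tg/yr.
Box B: F(B→C) = (3116.0 + 1360) − 759 = 3717.0 Tg/yr.
Box C: F(C→D) = (3717.0 + 807) − 1650 = 2874.0 Tg/yr.
Box D throughput = its input = 2874.0 Tg/yr; τ = 12300 / 2874.0 = 4.280 yr.

4.28 yr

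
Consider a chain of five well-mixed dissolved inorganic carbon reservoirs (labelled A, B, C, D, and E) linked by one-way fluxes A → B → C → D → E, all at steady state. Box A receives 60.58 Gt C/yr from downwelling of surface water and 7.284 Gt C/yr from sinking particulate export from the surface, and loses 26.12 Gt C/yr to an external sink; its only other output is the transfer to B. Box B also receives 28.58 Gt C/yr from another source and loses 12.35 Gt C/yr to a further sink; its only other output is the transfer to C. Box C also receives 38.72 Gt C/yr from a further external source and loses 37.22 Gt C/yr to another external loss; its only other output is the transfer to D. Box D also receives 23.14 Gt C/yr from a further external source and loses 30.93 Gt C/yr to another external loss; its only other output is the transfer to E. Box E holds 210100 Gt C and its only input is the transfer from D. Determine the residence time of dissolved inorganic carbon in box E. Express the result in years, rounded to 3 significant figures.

Box A: F(A→B) = (60.58 + 7.284) − 26.12 = 41.744 Gt C/yr.
Box B: F(B→C) = (41.744 + 28.58) − 12.35 = 57.974 Gt C/yr.
Box C: F(C→D) = (57.974 + 38.72) − 37.22 = 59.474 Gt C/yr.
Box D: F(D→E) = (59.474 + 23.14) − 30.93 = 51.684 Gt C/yr.
Box E throughput = its input = 51.684 Gt C/yr; τ = 210100 / 51.684 = 4065 yr.

4070 yr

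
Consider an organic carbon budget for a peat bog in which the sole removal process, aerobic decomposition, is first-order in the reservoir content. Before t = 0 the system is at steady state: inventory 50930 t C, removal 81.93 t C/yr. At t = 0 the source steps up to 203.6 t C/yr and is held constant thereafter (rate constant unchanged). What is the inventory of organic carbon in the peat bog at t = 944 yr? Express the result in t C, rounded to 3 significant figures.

Residence time τ = M₀/F₀ = 621.6 yr. The eventual steady state is M_∞ = M₀·(F₁/F₀) = 50930 × 203.6/81.93 = 126560 t C.
The anomaly ΔM(t) = M(t) − M_∞ decays as ΔM₀·e^(−t/τ) with ΔM₀ = 50930 − 126560 = −75630 t C.
At t = 944 yr, e^(−t/τ) = e^(−1.519) = 0.2190, so ΔM = −16570 t C and M = 126560 − 16570 = 110000 t C.

110000 t C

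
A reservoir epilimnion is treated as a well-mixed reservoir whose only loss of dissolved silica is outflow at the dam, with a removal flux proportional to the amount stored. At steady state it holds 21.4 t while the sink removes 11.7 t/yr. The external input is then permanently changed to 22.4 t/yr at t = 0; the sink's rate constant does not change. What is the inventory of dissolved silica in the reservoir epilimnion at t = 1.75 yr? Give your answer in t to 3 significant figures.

Residence time τ = M₀/F₀ = 1.829 yr. The eventual steady state is M_∞ = M₀·(F₁/F₀) = 21.4 × 22.4/11.7 = 40.971 t.
The anomaly ΔM(t) = M(t) − M_∞ decays as ΔM₀·e^(−t/τ) with ΔM₀ = 21.4 − 40.971 = −19.57 t.
At t = 1.75 yr, e^(−t/τ) = e^(−0.9568) = 0.3841, so ΔM = −7.518 t and M = 40.971 − 7.518 = 33.453 t.

33.5 t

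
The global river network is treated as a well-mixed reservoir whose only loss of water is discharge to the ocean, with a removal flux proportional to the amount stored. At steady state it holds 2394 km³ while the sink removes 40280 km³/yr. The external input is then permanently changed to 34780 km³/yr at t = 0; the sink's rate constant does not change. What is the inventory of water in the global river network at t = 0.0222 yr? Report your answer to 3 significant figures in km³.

The sink rate constant is k = F₀/M₀ = 40280/2394 = 16.83 yr⁻¹.
Solving dM/dt = F₁ − kM with M(0) = M₀ gives M(t) = F₁/k + (M₀ − F₁/k)·e^(−kt).
F₁/k = 34780/16.83 = 2067.1 km³; kt = 16.83 × 0.0222 = 0.3735, e^(−kt) = 0.6883.
M(0.0222) = 2067.1 + (2394 − 2067.1) × 0.6883 = 2067.1 + 225.0 = 2292.1 km³.

2290 km³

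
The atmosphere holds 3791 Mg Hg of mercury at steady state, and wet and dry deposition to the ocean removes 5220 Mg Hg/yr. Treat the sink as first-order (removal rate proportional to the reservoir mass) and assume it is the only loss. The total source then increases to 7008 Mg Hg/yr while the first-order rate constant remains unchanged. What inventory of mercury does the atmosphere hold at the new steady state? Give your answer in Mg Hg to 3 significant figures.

Rate constant k = F/M = 5220 / 3791 = 1.377 yr⁻¹.
At the new steady state, source = k·M_new ⇒ M_new = 7008 / 1.377 = 5090 Mg Hg.
(Equivalently M_new = M × F_new/F_old = 3791 × 7008/5220.)

5090 Mg Hg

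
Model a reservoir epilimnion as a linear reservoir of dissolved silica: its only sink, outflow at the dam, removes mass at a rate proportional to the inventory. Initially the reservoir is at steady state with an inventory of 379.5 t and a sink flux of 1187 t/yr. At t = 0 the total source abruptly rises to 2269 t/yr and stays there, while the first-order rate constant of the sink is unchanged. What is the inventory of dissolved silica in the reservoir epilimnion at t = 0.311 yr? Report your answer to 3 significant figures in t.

595 t

The sink rate constant is k = F₀/M₀ = 1187/379.5 = 3.128 yr⁻¹.
Solving dM/dt = F₁ − kM with M(0) = M₀ gives M(t) = F₁/k + (M₀ − F₁/k)·e^(−kt).
F₁/k = 2269/3.128 = 725.43 t; kt = 3.128 × 0.311 = 0.9727, e^(−kt) = 0.3780.
M(0.311) = 725.43 + (379.5 − 725.43) × 0.3780 = 725.43 − 130.8 = 594.65 t.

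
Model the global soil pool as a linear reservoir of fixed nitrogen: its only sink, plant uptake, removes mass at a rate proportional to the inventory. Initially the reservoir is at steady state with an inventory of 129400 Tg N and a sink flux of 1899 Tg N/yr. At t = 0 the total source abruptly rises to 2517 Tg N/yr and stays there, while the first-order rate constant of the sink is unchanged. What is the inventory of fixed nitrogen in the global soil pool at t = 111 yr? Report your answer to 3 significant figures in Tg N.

The sink rate constant is k = F₀/M₀ = 1899/129400 = 0.01468 yr⁻¹.
Solving dM/dt = F₁ − kM with M(0) = M₀ gives M(t) = F₁/k + (M₀ − F₁/k)·e^(−kt).
F₁/k = 2517/0.01468 = 171510 Tg N; kt = 0.01468 × 111 = 1.629, e^(−kt) = 0.1961.
M(111) = 171510 + (129400 − 171510) × 0.1961 = 171510 − 8259 = 163250 Tg N.

163000 Tg N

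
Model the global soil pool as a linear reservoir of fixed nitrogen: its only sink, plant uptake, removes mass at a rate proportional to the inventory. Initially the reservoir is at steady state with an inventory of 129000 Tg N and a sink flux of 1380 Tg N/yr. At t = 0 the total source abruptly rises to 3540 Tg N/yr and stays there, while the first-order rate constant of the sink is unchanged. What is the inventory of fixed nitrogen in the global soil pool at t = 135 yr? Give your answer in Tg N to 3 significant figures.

283000 Tg N

The sink rate constant is k = F₀/M₀ = 1380/129000 = 0.01070 yr⁻¹.
Solving dM/dt = F₁ − kM with M(0) = M₀ gives M(t) = F₁/k + (M₀ − F₁/k)·e^(−kt).
F₁/k = 3540/0.01070 = 330910 Tg N; kt = 0.01070 × 135 = 1.444, e^(−kt) = 0.2359.
M(135) = 330910 + (129000 − 330910) × 0.2359 = 330910 − 47640 = 283270 Tg N.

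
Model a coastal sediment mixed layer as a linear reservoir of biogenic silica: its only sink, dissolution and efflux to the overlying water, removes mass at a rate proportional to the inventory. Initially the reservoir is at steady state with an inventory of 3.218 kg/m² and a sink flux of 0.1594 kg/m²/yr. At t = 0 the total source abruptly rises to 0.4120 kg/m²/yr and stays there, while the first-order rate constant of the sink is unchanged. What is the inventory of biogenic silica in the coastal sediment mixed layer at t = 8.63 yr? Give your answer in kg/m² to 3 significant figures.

4.99 kg/m²

τ = M₀/F₀ = 3.218/0.1594 = 20.19 yr; rate constant k = 1/τ.
New steady state M_∞ = F₁/k = F₁·τ = 0.4120 × 20.19 = 8.3175 kg/m².
M(t) = M_∞ + (M₀ − M_∞)·e^(−t/τ); t/τ = 8.63/20.19 = 0.4275, so e^(−t/τ) = 0.6522.
M(t) = 8.3175 − 5.100 × 0.6522 = 4.9919 kg/m².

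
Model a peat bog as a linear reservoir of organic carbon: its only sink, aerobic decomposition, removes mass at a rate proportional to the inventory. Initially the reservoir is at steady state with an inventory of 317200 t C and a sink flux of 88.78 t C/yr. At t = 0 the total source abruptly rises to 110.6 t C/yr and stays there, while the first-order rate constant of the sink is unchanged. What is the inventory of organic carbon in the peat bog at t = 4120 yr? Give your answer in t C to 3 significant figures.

371000 t C

The sink rate constant is k = F₀/M₀ = 88.78/317200 = 0.0002799 yr⁻¹.
Solving dM/dt = F₁ − kM with M(0) = M₀ gives M(t) = F₁/k + (M₀ − F₁/k)·e^(−kt).
F₁/k = 110.6/0.0002799 = 395160 t C; kt = 0.0002799 × 4120 = 1.153, e^(−kt) = 0.3156.
M(4120) = 395160 + (317200 − 395160) × 0.3156 = 395160 − 24610 = 370550 t C.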